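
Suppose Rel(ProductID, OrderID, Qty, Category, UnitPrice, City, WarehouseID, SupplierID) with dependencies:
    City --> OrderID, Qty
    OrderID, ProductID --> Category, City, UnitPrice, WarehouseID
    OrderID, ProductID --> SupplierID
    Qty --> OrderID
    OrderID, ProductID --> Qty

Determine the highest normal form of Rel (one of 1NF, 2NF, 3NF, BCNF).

Candidate keys: {City, ProductID}, {OrderID, ProductID}, {ProductID, Qty}. Prime attributes: {City, OrderID, ProductID, Qty}.
City --> OrderID, Qty: {City}⁺ = {City, OrderID, Qty}, which is not all of the attributes, so the left side is not a superkey — BCNF is violated.
Its right-hand attributes {OrderID, Qty} are all prime, as are those of every other non-superkey FD — the relation is in 3NF.

3NF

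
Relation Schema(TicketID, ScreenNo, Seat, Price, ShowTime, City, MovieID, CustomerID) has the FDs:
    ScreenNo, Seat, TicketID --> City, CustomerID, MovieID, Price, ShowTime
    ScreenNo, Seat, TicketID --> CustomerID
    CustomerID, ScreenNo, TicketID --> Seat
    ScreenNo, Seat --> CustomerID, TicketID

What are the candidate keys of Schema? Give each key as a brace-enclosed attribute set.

{CustomerID, ScreenNo, TicketID}, {ScreenNo, Seat}

No FD produces {ScreenNo}, so it must be in every candidate key.
{ScreenNo, Seat} is a candidate key since {ScreenNo, Seat}⁺ = {City, CustomerID, MovieID, Price, ScreenNo, Seat, ShowTime, TicketID} covers every attribute.
{CustomerID, ScreenNo, TicketID} is a candidate key since {CustomerID, ScreenNo, TicketID}⁺ = {City, CustomerID, MovieID, Price, ScreenNo, Seat, ShowTime, TicketID} covers every attribute.
No proper subset of any of these is a key, and no other minimal superkey exists.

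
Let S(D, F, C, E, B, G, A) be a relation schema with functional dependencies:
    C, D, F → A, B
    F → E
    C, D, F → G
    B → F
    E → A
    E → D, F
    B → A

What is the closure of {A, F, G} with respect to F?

Start with {A, F, G}.
F → E applies; add {E} → now {A, E, F, G}.
E → D, F applies; add {D} → now {A, D, E, F, G}.
No further FD applies.

{A, D, E, F, G}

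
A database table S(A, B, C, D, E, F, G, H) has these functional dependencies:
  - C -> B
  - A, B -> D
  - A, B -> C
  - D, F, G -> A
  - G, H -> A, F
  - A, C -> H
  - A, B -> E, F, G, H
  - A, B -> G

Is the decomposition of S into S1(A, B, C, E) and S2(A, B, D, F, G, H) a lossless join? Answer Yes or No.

The shared attributes are {A, B} and {A, B}⁺ = {A, B, C, D, E, F, G, H}.
This includes all of S1, so the common attributes are a superkey of S1 — the join is lossless.

Yes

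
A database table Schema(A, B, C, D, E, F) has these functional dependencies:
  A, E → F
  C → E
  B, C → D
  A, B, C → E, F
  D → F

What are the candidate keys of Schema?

{A, B, C}

No FD produces {A, B, C}, so they must be in every candidate key.
{A, B, C} is a candidate key since {A, B, C}⁺ = {A, B, C, D, E, F} covers every attribute.
No other minimal set has full closure, so this is the only candidate key.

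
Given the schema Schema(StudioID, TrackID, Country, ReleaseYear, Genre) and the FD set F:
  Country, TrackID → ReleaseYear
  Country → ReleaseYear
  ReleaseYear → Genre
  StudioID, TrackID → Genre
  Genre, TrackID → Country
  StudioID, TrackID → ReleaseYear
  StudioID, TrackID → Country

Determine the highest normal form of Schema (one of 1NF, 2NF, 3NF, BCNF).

2NF

Candidate key: {StudioID, TrackID}. Prime attributes: {StudioID, TrackID}.
For Country, TrackID → ReleaseYear we have {Country, TrackID}⁺ = {Country, Genre, ReleaseYear, TrackID}; {Country, TrackID} is not a superkey, so BCNF fails.
Because {ReleaseYear} is non-prime and the left side of Country, TrackID → ReleaseYear is not a superkey, the relation is not in 3NF.
No non-prime attribute depends on a proper subset of any candidate key, so 2NF holds.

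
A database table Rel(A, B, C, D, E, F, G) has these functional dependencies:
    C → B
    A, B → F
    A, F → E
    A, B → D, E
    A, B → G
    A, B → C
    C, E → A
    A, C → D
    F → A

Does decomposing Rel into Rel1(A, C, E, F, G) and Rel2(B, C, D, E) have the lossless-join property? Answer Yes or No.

Yes

The shared attributes are {C, E} and {C, E}⁺ = {A, B, C, D, E, F, G}.
This includes all of Rel1, so the common attributes are a superkey of Rel1 — the join is lossless.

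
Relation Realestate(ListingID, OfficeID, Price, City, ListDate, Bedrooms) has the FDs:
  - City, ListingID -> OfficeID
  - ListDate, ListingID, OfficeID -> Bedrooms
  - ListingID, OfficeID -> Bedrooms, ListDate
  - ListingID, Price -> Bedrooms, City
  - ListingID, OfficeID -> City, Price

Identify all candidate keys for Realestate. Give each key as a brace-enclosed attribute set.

{ListingID} never appears on the right of any FD, so every key must include it.
Closure of {City, ListingID} is {Bedrooms, City, ListDate, ListingID, OfficeID, Price}, the whole schema; {City, ListingID} is a candidate key.
Closure of {ListingID, OfficeID} is {Bedrooms, City, ListDate, ListingID, OfficeID, Price}, the whole schema; {ListingID, OfficeID} is a candidate key.
Closure of {ListingID, Price} is {Bedrooms, City, ListDate, ListingID, OfficeID, Price}, the whole schema; {ListingID, Price} is a candidate key.
These are minimal and exhaustive — every other superkey contains one of them.

{City, ListingID}, {ListingID, OfficeID}, {ListingID, Price}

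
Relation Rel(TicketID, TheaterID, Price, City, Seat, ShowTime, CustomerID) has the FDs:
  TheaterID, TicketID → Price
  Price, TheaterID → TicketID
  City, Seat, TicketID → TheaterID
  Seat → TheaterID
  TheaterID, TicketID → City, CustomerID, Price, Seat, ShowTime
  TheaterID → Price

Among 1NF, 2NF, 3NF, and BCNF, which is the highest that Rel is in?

Candidate keys: {Seat}, {TheaterID}. Prime attributes: {Seat, TheaterID}.
Each dependency's left side is a superkey — BCNF holds.

BCNF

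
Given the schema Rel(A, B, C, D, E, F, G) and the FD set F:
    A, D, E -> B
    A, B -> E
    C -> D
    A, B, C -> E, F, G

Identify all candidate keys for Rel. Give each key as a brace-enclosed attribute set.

Attributes never on any right-hand side: {A, C} — every candidate key must contain all of them.
{A, B, C}⁺ = {A, B, C, D, E, F, G} — all of the relation — so {A, B, C} is a candidate key.
{A, C, E}⁺ = {A, B, C, D, E, F, G} — all of the relation — so {A, C, E} is a candidate key.
These are minimal and exhaustive — every other superkey contains one of them.

{A, B, C}, {A, C, E}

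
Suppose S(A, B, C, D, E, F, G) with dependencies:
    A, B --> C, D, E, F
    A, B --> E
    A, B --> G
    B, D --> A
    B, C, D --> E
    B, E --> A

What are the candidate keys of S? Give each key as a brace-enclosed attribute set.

{A, B}, {B, D}, {B, E}

Attributes never on any right-hand side: {B} — every candidate key must contain it.
{A, B}⁺ = {A, B, C, D, E, F, G}, which is every attribute, so {A, B} is a candidate key.
{B, D}⁺ = {A, B, C, D, E, F, G}, which is every attribute, so {B, D} is a candidate key.
{B, E}⁺ = {A, B, C, D, E, F, G}, which is every attribute, so {B, E} is a candidate key.
No proper subset of any of these is a key, and no other minimal superkey exists.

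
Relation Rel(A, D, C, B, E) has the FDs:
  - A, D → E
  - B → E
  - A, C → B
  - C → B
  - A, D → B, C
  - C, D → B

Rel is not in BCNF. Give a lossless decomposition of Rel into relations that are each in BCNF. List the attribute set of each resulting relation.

Candidate key of the original relation: {A, D}.
Within {A, B, C, D, E}: {B}⁺ ∩ {A, B, C, D, E} = {B, E}, not the whole set, so B → E violates BCNF; decompose into {B, E} and {A, B, C, D}.
{B, E} is in BCNF.
Within {A, B, C, D}: {A, C}⁺ ∩ {A, B, C, D} = {A, B, C}, not the whole set, so A, C → B violates BCNF; decompose into {A, B, C} and {A, C, D}.
Within {A, B, C}: {C}⁺ ∩ {A, B, C} = {B, C}, not the whole set, so C → B violates BCNF; decompose into {B, C} and {A, C}.
{B, C} is in BCNF.
{A, C} is in BCNF.
{A, C, D} is in BCNF.

{A, C, D}; {B, C}; {B, E}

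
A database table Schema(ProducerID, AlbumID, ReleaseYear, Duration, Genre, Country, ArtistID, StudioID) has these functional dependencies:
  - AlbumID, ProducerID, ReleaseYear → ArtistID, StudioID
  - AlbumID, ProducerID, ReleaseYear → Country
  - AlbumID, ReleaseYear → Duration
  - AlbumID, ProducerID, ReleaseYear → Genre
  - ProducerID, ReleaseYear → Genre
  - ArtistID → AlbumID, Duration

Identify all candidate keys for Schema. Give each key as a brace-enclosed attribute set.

{AlbumID, ProducerID, ReleaseYear}, {ArtistID, ProducerID, ReleaseYear}

Attributes never on any right-hand side: {ProducerID, ReleaseYear} — every candidate key must contain all of them.
{AlbumID, ProducerID, ReleaseYear}⁺ = {AlbumID, ArtistID, Country, Duration, Genre, ProducerID, ReleaseYear, StudioID} — all of the relation — so {AlbumID, ProducerID, ReleaseYear} is a candidate key.
{ArtistID, ProducerID, ReleaseYear}⁺ = {AlbumID, ArtistID, Country, Duration, Genre, ProducerID, ReleaseYear, StudioID} — all of the relation — so {ArtistID, ProducerID, ReleaseYear} is a candidate key.
These are minimal and exhaustive — every other superkey contains one of them.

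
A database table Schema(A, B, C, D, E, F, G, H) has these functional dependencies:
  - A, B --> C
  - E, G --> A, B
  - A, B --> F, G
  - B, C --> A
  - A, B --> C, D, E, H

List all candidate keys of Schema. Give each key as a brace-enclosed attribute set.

{A, B} is a candidate key since {A, B}⁺ = {A, B, C, D, E, F, G, H} covers every attribute.
{B, C} is a candidate key since {B, C}⁺ = {A, B, C, D, E, F, G, H} covers every attribute.
{E, G} is a candidate key since {E, G}⁺ = {A, B, C, D, E, F, G, H} covers every attribute.
These are minimal and exhaustive — every other superkey contains one of them.

{A, B}, {B, C}, {E, G}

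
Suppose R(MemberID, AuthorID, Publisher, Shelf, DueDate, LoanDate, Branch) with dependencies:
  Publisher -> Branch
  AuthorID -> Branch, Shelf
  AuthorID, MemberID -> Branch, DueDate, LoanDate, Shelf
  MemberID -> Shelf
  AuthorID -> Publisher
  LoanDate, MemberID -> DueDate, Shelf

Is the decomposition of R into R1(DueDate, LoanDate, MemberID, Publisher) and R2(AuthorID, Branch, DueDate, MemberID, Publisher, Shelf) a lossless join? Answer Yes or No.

No

R1 ∩ R2 = {DueDate, MemberID, Publisher}; its closure under F is {Branch, DueDate, MemberID, Publisher, Shelf}.
Neither R1 nor R2 is contained in that closure, so the decomposition is lossy.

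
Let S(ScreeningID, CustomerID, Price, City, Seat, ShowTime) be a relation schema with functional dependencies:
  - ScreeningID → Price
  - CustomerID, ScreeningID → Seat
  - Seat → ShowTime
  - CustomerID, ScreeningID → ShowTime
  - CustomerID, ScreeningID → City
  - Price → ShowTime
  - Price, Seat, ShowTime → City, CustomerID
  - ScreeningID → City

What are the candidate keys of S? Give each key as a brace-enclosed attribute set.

Attributes never on any right-hand side: {ScreeningID} — every candidate key must contain it.
Closure of {CustomerID, ScreeningID} is {City, CustomerID, Price, ScreeningID, Seat, ShowTime}, the whole schema; {CustomerID, ScreeningID} is a candidate key.
Closure of {ScreeningID, Seat} is {City, CustomerID, Price, ScreeningID, Seat, ShowTime}, the whole schema; {ScreeningID, Seat} is a candidate key.
No proper subset of any of these is a key, and no other minimal superkey exists.

{CustomerID, ScreeningID}, {ScreeningID, Seat}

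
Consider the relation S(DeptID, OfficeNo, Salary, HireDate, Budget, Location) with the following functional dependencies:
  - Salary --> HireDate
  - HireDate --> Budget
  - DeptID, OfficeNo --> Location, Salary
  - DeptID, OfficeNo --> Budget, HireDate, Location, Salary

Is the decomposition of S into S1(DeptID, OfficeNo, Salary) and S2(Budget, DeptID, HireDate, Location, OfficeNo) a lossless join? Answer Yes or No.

Common attributes: {DeptID, OfficeNo}; their closure is {Budget, DeptID, HireDate, Location, OfficeNo, Salary}.
S1 is contained in that closure, so S1 ∩ S2 --> S1 holds and the join is lossless.

Yes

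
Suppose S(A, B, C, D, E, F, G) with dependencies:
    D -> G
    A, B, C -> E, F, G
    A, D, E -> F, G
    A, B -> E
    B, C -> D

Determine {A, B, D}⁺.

Start with {A, B, D}.
D -> G applies; add {G} → now {A, B, D, G}.
A, B -> E applies; add {E} → now {A, B, D, E, G}.
A, D, E -> F, G applies; add {F} → now {A, B, D, E, F, G}.
No further FD applies.

{A, B, D, E, F, G}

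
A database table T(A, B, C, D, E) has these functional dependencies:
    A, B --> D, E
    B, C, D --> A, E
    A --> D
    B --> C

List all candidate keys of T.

{B} never appears on the right of any FD, so every key must include it.
Closure of {A, B} is {A, B, C, D, E}, the whole schema; {A, B} is a candidate key.
Closure of {B, D} is {A, B, C, D, E}, the whole schema; {B, D} is a candidate key.
Any other superkey properly contains one of these, so there are no further candidate keys.

{A, B}, {B, D}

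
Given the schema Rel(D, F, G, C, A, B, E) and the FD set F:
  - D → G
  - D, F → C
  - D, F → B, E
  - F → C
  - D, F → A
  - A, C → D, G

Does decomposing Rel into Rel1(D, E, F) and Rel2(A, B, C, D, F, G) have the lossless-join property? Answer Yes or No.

The shared attributes are {D, F} and {D, F}⁺ = {A, B, C, D, E, F, G}.
Rel1 is contained in that closure, so Rel1 ∩ Rel2 → Rel1 holds and the join is lossless.

Yes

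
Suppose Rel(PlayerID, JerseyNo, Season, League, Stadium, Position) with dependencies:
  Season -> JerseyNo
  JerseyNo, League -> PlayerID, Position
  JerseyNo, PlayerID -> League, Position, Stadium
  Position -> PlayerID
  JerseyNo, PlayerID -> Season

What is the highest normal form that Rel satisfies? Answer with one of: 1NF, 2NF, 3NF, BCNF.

Candidate keys: {JerseyNo, League}, {JerseyNo, PlayerID}, {JerseyNo, Position}, {League, Season}, {PlayerID, Season}, {Position, Season}. Prime attributes: {JerseyNo, League, PlayerID, Position, Season}.
Season -> JerseyNo breaks BCNF: {Season}⁺ = {JerseyNo, Season}, so {Season} is not a superkey.
Since {JerseyNo} ⊆ prime attributes and every other non-superkey FD also has a prime right side, the schema is in 3NF.

3NF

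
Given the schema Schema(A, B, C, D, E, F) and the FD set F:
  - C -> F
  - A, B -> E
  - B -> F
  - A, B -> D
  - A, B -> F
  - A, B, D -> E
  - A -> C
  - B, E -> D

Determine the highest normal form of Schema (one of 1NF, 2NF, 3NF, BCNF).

1NF

Candidate key: {A, B}. Prime attributes: {A, B}.
C -> F: {C}⁺ = {C, F}, which is not all of the attributes, so the left side is not a superkey — BCNF is violated.
C -> F has non-prime {F} on the right and a non-superkey on the left, so 3NF fails.
Since {A} ⊂ {A, B} and {A}⁺ ⊇ {C, F} with {C, F} non-prime, there is a partial dependency; 2NF fails.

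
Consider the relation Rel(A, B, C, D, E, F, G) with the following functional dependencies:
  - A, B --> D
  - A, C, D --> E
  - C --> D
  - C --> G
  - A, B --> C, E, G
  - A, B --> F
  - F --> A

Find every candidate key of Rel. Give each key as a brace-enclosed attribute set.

Attributes never on any right-hand side: {B} — every candidate key must contain it.
Closure of {A, B} is {A, B, C, D, E, F, G}, the whole schema; {A, B} is a candidate key.
Closure of {B, F} is {A, B, C, D, E, F, G}, the whole schema; {B, F} is a candidate key.
Any other superkey properly contains one of these, so there are no further candidate keys.

{A, B}, {B, F}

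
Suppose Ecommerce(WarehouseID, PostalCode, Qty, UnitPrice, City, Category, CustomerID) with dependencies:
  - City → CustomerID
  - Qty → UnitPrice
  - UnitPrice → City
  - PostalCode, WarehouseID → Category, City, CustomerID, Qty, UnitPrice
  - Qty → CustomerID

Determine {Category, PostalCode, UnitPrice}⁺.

Start with {Category, PostalCode, UnitPrice}.
UnitPrice → City applies; add {City} → now {Category, City, PostalCode, UnitPrice}.
City → CustomerID applies; add {CustomerID} → now {Category, City, CustomerID, PostalCode, UnitPrice}.
No further FD applies.

{Category, City, CustomerID, PostalCode, UnitPrice}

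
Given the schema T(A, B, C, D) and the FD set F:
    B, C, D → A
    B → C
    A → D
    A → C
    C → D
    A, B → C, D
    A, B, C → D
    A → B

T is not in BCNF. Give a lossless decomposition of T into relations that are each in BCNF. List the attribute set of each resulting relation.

{A, B, C}; {C, D}

Candidate keys of the original relation: {A}, {B}.
Within {A, B, C, D}: {C}⁺ ∩ {A, B, C, D} = {C, D}, not the whole set, so C → D violates BCNF; decompose into {C, D} and {A, B, C}.
{C, D} is in BCNF.
{A, B, C} is in BCNF.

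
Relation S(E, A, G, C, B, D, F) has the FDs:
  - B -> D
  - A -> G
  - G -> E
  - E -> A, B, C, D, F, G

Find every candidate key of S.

{A}, {E}, {G}

Closure of {A} is {A, B, C, D, E, F, G}, the whole schema; {A} is a candidate key.
Closure of {E} is {A, B, C, D, E, F, G}, the whole schema; {E} is a candidate key.
Closure of {G} is {A, B, C, D, E, F, G}, the whole schema; {G} is a candidate key.
Any other superkey properly contains one of these, so there are no further candidate keys.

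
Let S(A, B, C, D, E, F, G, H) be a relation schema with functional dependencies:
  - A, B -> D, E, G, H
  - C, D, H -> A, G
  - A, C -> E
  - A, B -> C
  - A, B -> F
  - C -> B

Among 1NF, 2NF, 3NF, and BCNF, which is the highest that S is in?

3NF

Candidate keys: {A, B}, {A, C}, {C, D, H}. Prime attributes: {A, B, C, D, H}.
C -> B breaks BCNF: {C}⁺ = {B, C}, so {C} is not a superkey.
Its right-hand attributes {B} are all prime, as are those of every other non-superkey FD — the relation is in 3NF.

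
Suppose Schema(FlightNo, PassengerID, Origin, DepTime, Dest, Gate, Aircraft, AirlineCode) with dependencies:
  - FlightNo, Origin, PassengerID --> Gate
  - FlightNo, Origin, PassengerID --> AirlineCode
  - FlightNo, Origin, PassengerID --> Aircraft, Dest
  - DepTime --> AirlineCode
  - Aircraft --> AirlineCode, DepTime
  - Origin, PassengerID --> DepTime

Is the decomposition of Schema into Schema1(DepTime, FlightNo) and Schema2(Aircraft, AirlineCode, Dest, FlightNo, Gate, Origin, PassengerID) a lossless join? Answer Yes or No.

No

Schema1 ∩ Schema2 = {FlightNo}; its closure under F is {FlightNo}.
Schema1 ⊄ {FlightNo} and Schema2 ⊄ {FlightNo}, so the split is lossy.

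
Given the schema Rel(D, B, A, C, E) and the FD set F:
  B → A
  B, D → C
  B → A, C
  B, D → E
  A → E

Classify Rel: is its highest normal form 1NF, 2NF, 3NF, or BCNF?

1NF

Candidate key: {B, D}. Prime attributes: {B, D}.
B → A breaks BCNF: {B}⁺ = {A, B, C, E}, so {B} is not a superkey.
B → A has non-prime {A} on the right and a non-superkey on the left, so 3NF fails.
The proper key subset {B} of {B, D} determines non-prime {A, C, E}, so the relation is not even in 2NF.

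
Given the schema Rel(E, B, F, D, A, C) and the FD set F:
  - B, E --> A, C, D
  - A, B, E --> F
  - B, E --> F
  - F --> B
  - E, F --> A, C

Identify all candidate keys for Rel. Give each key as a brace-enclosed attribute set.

{B, E}, {E, F}

{E} never appears on the right of any FD, so every key must include it.
{B, E} is a candidate key since {B, E}⁺ = {A, B, C, D, E, F} covers every attribute.
{E, F} is a candidate key since {E, F}⁺ = {A, B, C, D, E, F} covers every attribute.
No proper subset of any of these is a key, and no other minimal superkey exists.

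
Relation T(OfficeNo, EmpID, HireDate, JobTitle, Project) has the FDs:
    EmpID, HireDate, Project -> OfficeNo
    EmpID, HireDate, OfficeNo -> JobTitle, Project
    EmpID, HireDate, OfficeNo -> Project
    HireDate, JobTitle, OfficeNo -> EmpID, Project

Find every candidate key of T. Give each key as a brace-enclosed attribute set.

{HireDate} never appears on the right of any FD, so every key must include it.
{EmpID, HireDate, OfficeNo}⁺ = {EmpID, HireDate, JobTitle, OfficeNo, Project} — all of the relation — so {EmpID, HireDate, OfficeNo} is a candidate key.
{EmpID, HireDate, Project}⁺ = {EmpID, HireDate, JobTitle, OfficeNo, Project} — all of the relation — so {EmpID, HireDate, Project} is a candidate key.
{HireDate, JobTitle, OfficeNo}⁺ = {EmpID, HireDate, JobTitle, OfficeNo, Project} — all of the relation — so {HireDate, JobTitle, OfficeNo} is a candidate key.
Any other superkey properly contains one of these, so there are no further candidate keys.

{EmpID, HireDate, OfficeNo}, {EmpID, HireDate, Project}, {HireDate, JobTitle, OfficeNo}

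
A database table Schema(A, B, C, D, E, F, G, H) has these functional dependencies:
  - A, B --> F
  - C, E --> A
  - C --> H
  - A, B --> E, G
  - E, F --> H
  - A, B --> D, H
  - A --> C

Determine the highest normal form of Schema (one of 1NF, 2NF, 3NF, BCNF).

Candidate keys: {A, B}, {B, C, E}. Prime attributes: {A, B, C, E}.
C, E --> A: {C, E}⁺ = {A, C, E, H}, which is not all of the attributes, so the left side is not a superkey — BCNF is violated.
Because {H} is non-prime and the left side of C --> H is not a superkey, the relation is not in 3NF.
The proper key subset {A} of {A, B} determines non-prime {H}, so the relation is not even in 2NF.

1NF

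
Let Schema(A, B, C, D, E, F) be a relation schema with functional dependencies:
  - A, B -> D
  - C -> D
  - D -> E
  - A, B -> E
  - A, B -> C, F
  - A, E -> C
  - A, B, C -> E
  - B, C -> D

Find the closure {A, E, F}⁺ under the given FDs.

Start with {A, E, F}.
A, E -> C applies; add {C} → now {A, C, E, F}.
C -> D applies; add {D} → now {A, C, D, E, F}.
No further FD applies.

{A, C, D, E, F}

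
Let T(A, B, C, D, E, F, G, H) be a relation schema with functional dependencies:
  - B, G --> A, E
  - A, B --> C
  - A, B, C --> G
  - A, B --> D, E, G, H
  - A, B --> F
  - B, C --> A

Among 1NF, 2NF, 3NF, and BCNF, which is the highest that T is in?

Candidate keys: {A, B}, {B, C}, {B, G}. Prime attributes: {A, B, C, G}.
The left-hand side of every FD is a superkey, so BCNF is satisfied.

BCNF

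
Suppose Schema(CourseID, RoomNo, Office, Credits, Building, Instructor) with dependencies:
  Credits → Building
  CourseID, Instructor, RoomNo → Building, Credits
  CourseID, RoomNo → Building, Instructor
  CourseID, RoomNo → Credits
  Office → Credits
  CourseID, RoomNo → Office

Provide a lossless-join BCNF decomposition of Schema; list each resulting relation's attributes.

{Building, Credits}; {CourseID, Instructor, Office, RoomNo}; {Credits, Office}

Candidate key of the original relation: {CourseID, RoomNo}.
{Building, CourseID, Credits, Instructor, Office, RoomNo}: {Credits} determines {Building, Credits} here but is not a superkey — split on Credits → Building, giving {Building, Credits} and {CourseID, Credits, Instructor, Office, RoomNo}.
{Building, Credits} is in BCNF.
{CourseID, Credits, Instructor, Office, RoomNo}: {Office} determines {Credits, Office} here but is not a superkey — split on Office → Credits, giving {Credits, Office} and {CourseID, Instructor, Office, RoomNo}.
{Credits, Office} is in BCNF.
{CourseID, Instructor, Office, RoomNo} is in BCNF.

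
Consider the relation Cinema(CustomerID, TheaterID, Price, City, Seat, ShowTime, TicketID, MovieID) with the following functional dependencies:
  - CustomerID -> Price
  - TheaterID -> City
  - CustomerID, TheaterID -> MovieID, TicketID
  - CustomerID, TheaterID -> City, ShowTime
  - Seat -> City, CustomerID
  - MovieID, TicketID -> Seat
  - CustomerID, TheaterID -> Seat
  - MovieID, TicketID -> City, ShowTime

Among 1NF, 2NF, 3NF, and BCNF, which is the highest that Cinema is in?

1NF

Candidate keys: {CustomerID, TheaterID}, {MovieID, TheaterID, TicketID}, {Seat, TheaterID}. Prime attributes: {CustomerID, MovieID, Seat, TheaterID, TicketID}.
CustomerID -> Price breaks BCNF: {CustomerID}⁺ = {CustomerID, Price}, so {CustomerID} is not a superkey.
CustomerID -> Price has non-prime {Price} on the right and a non-superkey on the left, so 3NF fails.
{CustomerID} is a proper subset of the key {CustomerID, TheaterID}, and {CustomerID}⁺ contains the non-prime attribute {Price} — a partial dependency, so 2NF is violated.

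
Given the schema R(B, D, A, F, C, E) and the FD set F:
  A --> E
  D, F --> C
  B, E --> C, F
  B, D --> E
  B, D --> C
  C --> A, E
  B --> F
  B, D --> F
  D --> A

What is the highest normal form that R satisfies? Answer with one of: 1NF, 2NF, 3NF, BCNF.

1NF

Candidate key: {B, D}. Prime attributes: {B, D}.
A --> E: {A}⁺ = {A, E}, which is not all of the attributes, so the left side is not a superkey — BCNF is violated.
Because {E} is non-prime and the left side of A --> E is not a superkey, the relation is not in 3NF.
The proper key subset {B} of {B, D} determines non-prime {F}, so the relation is not even in 2NF.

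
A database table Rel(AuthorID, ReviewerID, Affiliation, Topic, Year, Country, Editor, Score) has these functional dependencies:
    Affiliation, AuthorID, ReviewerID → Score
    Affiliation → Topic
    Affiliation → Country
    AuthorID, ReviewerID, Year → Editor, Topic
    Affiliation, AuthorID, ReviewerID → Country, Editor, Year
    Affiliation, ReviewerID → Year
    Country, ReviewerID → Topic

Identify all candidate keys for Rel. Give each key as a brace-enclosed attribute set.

{Affiliation, AuthorID, ReviewerID}

No FD produces {Affiliation, AuthorID, ReviewerID}, so they must be in every candidate key.
{Affiliation, AuthorID, ReviewerID} is a candidate key since {Affiliation, AuthorID, ReviewerID}⁺ = {Affiliation, AuthorID, Country, Editor, ReviewerID, Score, Topic, Year} covers every attribute.
No smaller or unrelated set reaches every attribute, so there are no other keys.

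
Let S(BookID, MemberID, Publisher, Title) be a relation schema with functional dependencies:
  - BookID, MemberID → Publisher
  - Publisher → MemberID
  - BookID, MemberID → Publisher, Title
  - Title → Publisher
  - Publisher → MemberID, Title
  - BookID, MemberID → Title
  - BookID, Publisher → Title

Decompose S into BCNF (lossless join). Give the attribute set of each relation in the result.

Candidate keys of the original relation: {BookID, MemberID}, {BookID, Publisher}, {BookID, Title}.
{BookID, MemberID, Publisher, Title}: {Publisher} determines {MemberID, Publisher, Title} here but is not a superkey — split on Publisher → MemberID, Title, giving {MemberID, Publisher, Title} and {BookID, Publisher}.
{MemberID, Publisher, Title} is in BCNF.
{BookID, Publisher} is in BCNF.

{BookID, Publisher}; {MemberID, Publisher, Title}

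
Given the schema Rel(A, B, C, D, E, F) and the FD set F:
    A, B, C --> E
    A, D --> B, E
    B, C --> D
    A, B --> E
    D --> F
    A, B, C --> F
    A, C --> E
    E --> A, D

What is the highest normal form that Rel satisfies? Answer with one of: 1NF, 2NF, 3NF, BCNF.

Candidate keys: {A, C}, {C, E}. Prime attributes: {A, C, E}.
For A, D --> B, E we have {A, D}⁺ = {A, B, D, E, F}; {A, D} is not a superkey, so BCNF fails.
A, D --> B, E determines the non-prime attribute {B} from a non-superkey — 3NF is violated.
{E} is a proper subset of the key {C, E}, and {E}⁺ contains the non-prime attributes {B, D, F} — a partial dependency, so 2NF is violated.

1NF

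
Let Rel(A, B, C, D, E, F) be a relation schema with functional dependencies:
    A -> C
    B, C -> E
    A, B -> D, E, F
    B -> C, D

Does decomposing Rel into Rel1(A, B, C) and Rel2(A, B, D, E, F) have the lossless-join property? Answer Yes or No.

Rel1 ∩ Rel2 = {A, B}; its closure under F is {A, B, C, D, E, F}.
This includes all of Rel1, so the common attributes are a superkey of Rel1 — the join is lossless.

Yes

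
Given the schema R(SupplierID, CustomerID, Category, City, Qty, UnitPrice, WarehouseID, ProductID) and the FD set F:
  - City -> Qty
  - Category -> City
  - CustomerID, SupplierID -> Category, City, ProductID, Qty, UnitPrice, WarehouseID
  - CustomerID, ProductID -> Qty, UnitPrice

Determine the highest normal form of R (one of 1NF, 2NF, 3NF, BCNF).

2NF

Candidate key: {CustomerID, SupplierID}. Prime attributes: {CustomerID, SupplierID}.
For City -> Qty we have {City}⁺ = {City, Qty}; {City} is not a superkey, so BCNF fails.
City -> Qty determines the non-prime attribute {Qty} from a non-superkey — 3NF is violated.
No non-prime attribute depends on a proper subset of any candidate key, so 2NF holds.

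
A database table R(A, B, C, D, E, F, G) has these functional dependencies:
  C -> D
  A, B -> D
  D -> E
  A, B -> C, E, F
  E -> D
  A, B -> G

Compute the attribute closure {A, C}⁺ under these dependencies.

{A, C, D, E}

Start with {A, C}.
C -> D applies; add {D} → now {A, C, D}.
D -> E applies; add {E} → now {A, C, D, E}.
No further FD applies.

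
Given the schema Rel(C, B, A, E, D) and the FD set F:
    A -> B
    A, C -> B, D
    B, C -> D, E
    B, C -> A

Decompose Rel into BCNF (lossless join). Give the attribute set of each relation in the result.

Candidate keys of the original relation: {A, C}, {B, C}.
{A, B, C, D, E}: {A} determines {A, B} here but is not a superkey — split on A -> B, giving {A, B} and {A, C, D, E}.
{A, B} is in BCNF.
{A, C, D, E} is in BCNF.

{A, B}; {A, C, D, E}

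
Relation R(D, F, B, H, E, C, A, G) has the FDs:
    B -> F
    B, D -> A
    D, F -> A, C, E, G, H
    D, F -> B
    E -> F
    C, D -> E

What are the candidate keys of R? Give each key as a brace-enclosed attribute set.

No FD produces {D}, so it must be in every candidate key.
Closure of {B, D} is {A, B, C, D, E, F, G, H}, the whole schema; {B, D} is a candidate key.
Closure of {C, D} is {A, B, C, D, E, F, G, H}, the whole schema; {C, D} is a candidate key.
Closure of {D, E} is {A, B, C, D, E, F, G, H}, the whole schema; {D, E} is a candidate key.
Closure of {D, F} is {A, B, C, D, E, F, G, H}, the whole schema; {D, F} is a candidate key.
Any other superkey properly contains one of these, so there are no further candidate keys.

{B, D}, {C, D}, {D, E}, {D, F}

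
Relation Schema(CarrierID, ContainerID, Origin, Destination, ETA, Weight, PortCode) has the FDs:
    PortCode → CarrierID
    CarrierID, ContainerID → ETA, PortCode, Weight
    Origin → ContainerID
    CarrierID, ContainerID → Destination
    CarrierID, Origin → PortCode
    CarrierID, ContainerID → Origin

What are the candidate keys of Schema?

{CarrierID, ContainerID} is a candidate key since {CarrierID, ContainerID}⁺ = {CarrierID, ContainerID, Destination, ETA, Origin, PortCode, Weight} covers every attribute.
{CarrierID, Origin} is a candidate key since {CarrierID, Origin}⁺ = {CarrierID, ContainerID, Destination, ETA, Origin, PortCode, Weight} covers every attribute.
{ContainerID, PortCode} is a candidate key since {ContainerID, PortCode}⁺ = {CarrierID, ContainerID, Destination, ETA, Origin, PortCode, Weight} covers every attribute.
{Origin, PortCode} is a candidate key since {Origin, PortCode}⁺ = {CarrierID, ContainerID, Destination, ETA, Origin, PortCode, Weight} covers every attribute.
Any other superkey properly contains one of these, so there are no further candidate keys.

{CarrierID, ContainerID}, {CarrierID, Origin}, {ContainerID, PortCode}, {Origin, PortCode}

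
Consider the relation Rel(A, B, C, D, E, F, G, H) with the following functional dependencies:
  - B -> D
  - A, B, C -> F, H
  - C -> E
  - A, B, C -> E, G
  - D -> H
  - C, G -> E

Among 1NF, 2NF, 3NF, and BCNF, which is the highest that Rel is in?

Candidate key: {A, B, C}. Prime attributes: {A, B, C}.
B -> D: {B}⁺ = {B, D, H}, which is not all of the attributes, so the left side is not a superkey — BCNF is violated.
B -> D has non-prime {D} on the right and a non-superkey on the left, so 3NF fails.
The proper key subset {B} of {A, B, C} determines non-prime {D, H}, so the relation is not even in 2NF.

1NF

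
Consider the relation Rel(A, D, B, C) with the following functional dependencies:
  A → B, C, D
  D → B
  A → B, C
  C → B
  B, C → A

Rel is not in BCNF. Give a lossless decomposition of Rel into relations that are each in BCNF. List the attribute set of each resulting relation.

{A, C, D}; {B, D}

Candidate keys of the original relation: {A}, {C}.
{A, B, C, D}: {D} determines {B, D} here but is not a superkey — split on D → B, giving {B, D} and {A, C, D}.
{B, D}: every determinant is a superkey — BCNF.
{A, C, D}: every determinant is a superkey — BCNF.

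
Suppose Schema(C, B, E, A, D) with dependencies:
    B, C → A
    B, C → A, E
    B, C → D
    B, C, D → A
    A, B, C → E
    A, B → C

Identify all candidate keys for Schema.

{A, B}, {B, C}

{B} never appears on the right of any FD, so every key must include it.
{A, B}⁺ = {A, B, C, D, E}, which is every attribute, so {A, B} is a candidate key.
{B, C}⁺ = {A, B, C, D, E}, which is every attribute, so {B, C} is a candidate key.
No proper subset of any of these is a key, and no other minimal superkey exists.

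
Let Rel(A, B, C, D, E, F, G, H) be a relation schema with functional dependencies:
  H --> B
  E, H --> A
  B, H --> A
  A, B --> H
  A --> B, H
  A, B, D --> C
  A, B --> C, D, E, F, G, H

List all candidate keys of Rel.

{A}, {H}

{A}⁺ = {A, B, C, D, E, F, G, H} — all of the relation — so {A} is a candidate key.
{H}⁺ = {A, B, C, D, E, F, G, H} — all of the relation — so {H} is a candidate key.
Any other superkey properly contains one of these, so there are no further candidate keys.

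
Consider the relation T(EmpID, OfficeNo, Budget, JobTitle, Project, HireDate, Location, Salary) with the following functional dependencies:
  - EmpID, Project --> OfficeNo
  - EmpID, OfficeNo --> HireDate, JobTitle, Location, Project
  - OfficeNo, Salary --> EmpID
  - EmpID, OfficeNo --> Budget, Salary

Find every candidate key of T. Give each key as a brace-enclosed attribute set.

{EmpID, OfficeNo} is a candidate key since {EmpID, OfficeNo}⁺ = {Budget, EmpID, HireDate, JobTitle, Location, OfficeNo, Project, Salary} covers every attribute.
{EmpID, Project} is a candidate key since {EmpID, Project}⁺ = {Budget, EmpID, HireDate, JobTitle, Location, OfficeNo, Project, Salary} covers every attribute.
{OfficeNo, Salary} is a candidate key since {OfficeNo, Salary}⁺ = {Budget, EmpID, HireDate, JobTitle, Location, OfficeNo, Project, Salary} covers every attribute.
These are minimal and exhaustive — every other superkey contains one of them.

{EmpID, OfficeNo}, {EmpID, Project}, {OfficeNo, Salary}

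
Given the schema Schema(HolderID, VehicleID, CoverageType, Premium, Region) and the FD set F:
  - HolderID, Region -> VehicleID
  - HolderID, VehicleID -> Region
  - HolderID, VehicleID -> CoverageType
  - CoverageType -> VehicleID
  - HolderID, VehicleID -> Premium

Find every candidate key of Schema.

{CoverageType, HolderID}, {HolderID, Region}, {HolderID, VehicleID}

{HolderID} never appears on the right of any FD, so every key must include it.
{CoverageType, HolderID} is a candidate key since {CoverageType, HolderID}⁺ = {CoverageType, HolderID, Premium, Region, VehicleID} covers every attribute.
{HolderID, Region} is a candidate key since {HolderID, Region}⁺ = {CoverageType, HolderID, Premium, Region, VehicleID} covers every attribute.
{HolderID, VehicleID} is a candidate key since {HolderID, VehicleID}⁺ = {CoverageType, HolderID, Premium, Region, VehicleID} covers every attribute.
These are minimal and exhaustive — every other superkey contains one of them.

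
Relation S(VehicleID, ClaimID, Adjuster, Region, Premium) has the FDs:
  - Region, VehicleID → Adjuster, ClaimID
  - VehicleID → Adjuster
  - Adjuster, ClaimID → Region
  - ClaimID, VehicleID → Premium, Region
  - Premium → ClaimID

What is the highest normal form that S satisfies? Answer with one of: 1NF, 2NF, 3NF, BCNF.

Candidate keys: {ClaimID, VehicleID}, {Premium, VehicleID}, {Region, VehicleID}. Prime attributes: {ClaimID, Premium, Region, VehicleID}.
VehicleID → Adjuster: {VehicleID}⁺ = {Adjuster, VehicleID}, which is not all of the attributes, so the left side is not a superkey — BCNF is violated.
VehicleID → Adjuster determines the non-prime attribute {Adjuster} from a non-superkey — 3NF is violated.
The proper key subset {VehicleID} of {ClaimID, VehicleID} determines non-prime {Adjuster}, so the relation is not even in 2NF.

1NF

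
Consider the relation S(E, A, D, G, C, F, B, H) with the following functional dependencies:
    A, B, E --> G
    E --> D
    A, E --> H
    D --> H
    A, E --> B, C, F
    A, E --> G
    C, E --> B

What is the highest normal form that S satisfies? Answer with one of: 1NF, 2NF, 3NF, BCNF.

Candidate key: {A, E}. Prime attributes: {A, E}.
E --> D: {E}⁺ = {D, E, H}, which is not all of the attributes, so the left side is not a superkey — BCNF is violated.
E --> D determines the non-prime attribute {D} from a non-superkey — 3NF is violated.
The proper key subset {E} of {A, E} determines non-prime {D, H}, so the relation is not even in 2NF.

1NF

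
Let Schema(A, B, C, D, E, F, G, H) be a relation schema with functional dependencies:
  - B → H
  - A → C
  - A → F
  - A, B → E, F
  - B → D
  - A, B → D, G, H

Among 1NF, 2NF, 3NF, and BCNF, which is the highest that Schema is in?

1NF

Candidate key: {A, B}. Prime attributes: {A, B}.
For B → H we have {B}⁺ = {B, D, H}; {B} is not a superkey, so BCNF fails.
B → H has non-prime {H} on the right and a non-superkey on the left, so 3NF fails.
Since {A} ⊂ {A, B} and {A}⁺ ⊇ {C, F} with {C, F} non-prime, there is a partial dependency; 2NF fails.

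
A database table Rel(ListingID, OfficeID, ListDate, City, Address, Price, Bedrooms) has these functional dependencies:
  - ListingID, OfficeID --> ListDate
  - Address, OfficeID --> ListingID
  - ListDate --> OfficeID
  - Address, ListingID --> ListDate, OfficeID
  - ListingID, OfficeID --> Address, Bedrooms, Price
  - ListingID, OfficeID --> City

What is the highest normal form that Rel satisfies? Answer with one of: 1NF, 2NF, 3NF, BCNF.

Candidate keys: {Address, ListDate}, {Address, ListingID}, {Address, OfficeID}, {ListDate, ListingID}, {ListingID, OfficeID}. Prime attributes: {Address, ListDate, ListingID, OfficeID}.
ListDate --> OfficeID breaks BCNF: {ListDate}⁺ = {ListDate, OfficeID}, so {ListDate} is not a superkey.
Its right-hand attributes {OfficeID} are all prime, as are those of every other non-superkey FD — the relation is in 3NF.

3NF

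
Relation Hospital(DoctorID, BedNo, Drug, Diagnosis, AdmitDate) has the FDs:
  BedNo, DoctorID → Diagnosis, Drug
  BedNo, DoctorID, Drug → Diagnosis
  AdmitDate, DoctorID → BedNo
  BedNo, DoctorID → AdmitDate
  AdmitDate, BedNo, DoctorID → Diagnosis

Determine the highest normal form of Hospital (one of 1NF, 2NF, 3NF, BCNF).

BCNF

Candidate keys: {AdmitDate, DoctorID}, {BedNo, DoctorID}. Prime attributes: {AdmitDate, BedNo, DoctorID}.
The left-hand side of every FD is a superkey, so BCNF is satisfied.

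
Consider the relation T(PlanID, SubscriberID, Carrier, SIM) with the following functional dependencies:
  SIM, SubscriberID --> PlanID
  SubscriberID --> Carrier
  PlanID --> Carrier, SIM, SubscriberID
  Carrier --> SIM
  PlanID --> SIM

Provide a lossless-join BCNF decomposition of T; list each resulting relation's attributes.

{Carrier, PlanID, SubscriberID}; {Carrier, SIM}

Candidate keys of the original relation: {PlanID}, {SubscriberID}.
Within {Carrier, PlanID, SIM, SubscriberID}: {Carrier}⁺ ∩ {Carrier, PlanID, SIM, SubscriberID} = {Carrier, SIM}, not the whole set, so Carrier --> SIM violates BCNF; decompose into {Carrier, SIM} and {Carrier, PlanID, SubscriberID}.
{Carrier, SIM} is in BCNF.
{Carrier, PlanID, SubscriberID} is in BCNF.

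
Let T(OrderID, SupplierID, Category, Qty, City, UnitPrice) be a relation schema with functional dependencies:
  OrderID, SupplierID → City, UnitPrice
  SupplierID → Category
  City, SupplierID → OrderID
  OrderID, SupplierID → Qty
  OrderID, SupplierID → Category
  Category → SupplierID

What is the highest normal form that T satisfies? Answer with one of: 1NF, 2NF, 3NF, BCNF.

Candidate keys: {Category, City}, {Category, OrderID}, {City, SupplierID}, {OrderID, SupplierID}. Prime attributes: {Category, City, OrderID, SupplierID}.
For SupplierID → Category we have {SupplierID}⁺ = {Category, SupplierID}; {SupplierID} is not a superkey, so BCNF fails.
But every attribute on its right side ({Category}) is prime, and the same holds for every other non-superkey FD, so 3NF still holds.

3NF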